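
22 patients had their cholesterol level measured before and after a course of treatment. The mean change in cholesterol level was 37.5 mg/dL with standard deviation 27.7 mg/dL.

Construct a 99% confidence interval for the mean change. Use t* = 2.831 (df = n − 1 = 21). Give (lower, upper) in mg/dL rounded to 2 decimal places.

Paired design: SE = s_d/√n = 27.7/√22 = 5.9057.
t* = 2.831; margin of error = 2.831 × 5.9057 = 16.7190.
37.5 ± 16.7190 → (20.78, 54.22).

(20.78, 54.22)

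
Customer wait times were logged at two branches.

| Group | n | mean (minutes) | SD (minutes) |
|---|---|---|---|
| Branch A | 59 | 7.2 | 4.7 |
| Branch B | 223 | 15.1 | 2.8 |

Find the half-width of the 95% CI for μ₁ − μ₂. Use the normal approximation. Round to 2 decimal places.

SE₁ = s₁/√n₁ = 4.7/√59 = 0.6119; SE₂ = 2.8/√223 = 0.1875.
Independent samples, unequal variances: SE_diff = √(SE₁² + SE₂²) = √(0.37442161 + 0.03515625) = 0.6400.
z* = 1.960, so margin of error = 1.960 × 0.6400 = 1.2544.

1.25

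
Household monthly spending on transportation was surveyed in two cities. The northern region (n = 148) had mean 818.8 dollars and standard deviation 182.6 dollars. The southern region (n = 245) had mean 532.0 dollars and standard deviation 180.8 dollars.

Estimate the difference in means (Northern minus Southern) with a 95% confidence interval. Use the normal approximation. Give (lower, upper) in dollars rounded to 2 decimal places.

(249.68, 323.92)

Standard errors of each mean: 182.6/√148 = 15.0096 and 180.8/√245 = 11.5509.
SE(x̄₁ − x̄₂) = √(15.0096² + 11.5509²) = 18.9397 for independent samples with unequal variances.
With z* = 1.960, the margin is 1.960 × 18.9397 = 37.1218.
x̄₁ − x̄₂ = 818.8 − 532.0 = 286.8000; the interval is 286.8000 ± 37.1218 = (249.68, 323.92).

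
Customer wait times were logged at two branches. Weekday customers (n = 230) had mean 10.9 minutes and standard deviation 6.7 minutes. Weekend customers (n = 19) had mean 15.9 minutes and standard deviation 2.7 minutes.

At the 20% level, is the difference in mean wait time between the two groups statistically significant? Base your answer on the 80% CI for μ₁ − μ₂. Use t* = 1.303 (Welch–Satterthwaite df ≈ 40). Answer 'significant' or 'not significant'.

Per-group SEs: s₁/√n₁ = 6.7/√230 = 0.4418, s₂/√n₂ = 2.7/√19 = 0.6194.
Unpooled SE of the difference: √(0.19518724 + 0.38365636) = 0.7608.
Margin of error = t* · SE = 1.303 × 0.7608 = 0.9913.
x̄₁ − x̄₂ = 10.9 − 15.9 = -5.0000.
CI: -5.0000 ± 0.9913 = (-5.9913, -4.0087).
The interval (-5.9913, -4.0087) does not contain 0, so the difference is significant.

significant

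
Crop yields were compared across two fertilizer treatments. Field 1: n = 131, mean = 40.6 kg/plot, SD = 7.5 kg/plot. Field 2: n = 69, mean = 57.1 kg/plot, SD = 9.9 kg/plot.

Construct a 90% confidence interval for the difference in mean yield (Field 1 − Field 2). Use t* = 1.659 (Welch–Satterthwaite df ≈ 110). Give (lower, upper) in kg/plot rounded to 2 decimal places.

SE₁ = s₁/√n₁ = 7.5/√131 = 0.6553; SE₂ = 9.9/√69 = 1.1918.
Independent samples, unequal variances: SE_diff = √(SE₁² + SE₂²) = √(0.42941809 + 1.42038724) = 1.3601.
t* = 1.659, so margin of error = 1.659 × 1.3601 = 2.2564.
Difference in means = 40.6 − 57.1 = -16.5000.
-16.5000 ± 2.2564 → (-18.76, -14.24).

(-18.76, -14.24)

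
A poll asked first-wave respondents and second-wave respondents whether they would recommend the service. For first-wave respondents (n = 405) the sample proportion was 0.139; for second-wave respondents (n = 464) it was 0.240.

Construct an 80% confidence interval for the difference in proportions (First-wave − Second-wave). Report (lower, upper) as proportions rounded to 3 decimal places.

(-0.135, -0.067)

SE₁ = √(p̂₁(1−p̂₁)/n₁) = √(0.1390·0.8610/405) = 0.01719; SE₂ = √(0.2400·0.7600/464) = 0.01983.
Independent samples: SE of the difference = √(SE₁² + SE₂²) = √(0.0002954961 + 0.0003932289) = 0.02624.
z* for 80% confidence is 1.282, so the margin of error is 1.282 × 0.02624 = 0.03364.
Point estimate p̂₁ − p̂₂ = 0.1390 − 0.2400 = -0.1010.
-0.1010 ± 0.03364 → (-0.135, -0.067).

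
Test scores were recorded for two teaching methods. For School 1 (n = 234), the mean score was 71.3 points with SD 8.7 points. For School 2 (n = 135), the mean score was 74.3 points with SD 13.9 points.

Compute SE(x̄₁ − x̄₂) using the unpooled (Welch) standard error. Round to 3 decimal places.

1.325

SE₁ = s₁/√n₁ = 8.7/√234 = 0.5687; SE₂ = 13.9/√135 = 1.1963.
Independent samples, unequal variances: SE_diff = √(SE₁² + SE₂²) = √(0.32341969 + 1.43113369) = 1.3246.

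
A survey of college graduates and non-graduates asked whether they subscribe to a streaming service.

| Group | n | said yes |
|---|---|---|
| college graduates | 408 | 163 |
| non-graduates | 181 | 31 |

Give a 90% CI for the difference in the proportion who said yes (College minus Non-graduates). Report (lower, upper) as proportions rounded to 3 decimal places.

First, p̂₁ = 163/408 = 0.3995; p̂₂ = 31/181 = 0.1713.
The two standard errors are √(0.3995×0.6005/408) = 0.02425 and √(0.1713×0.8287/181) = 0.02801.
Because the samples are independent, SE_diff = √(0.02425² + 0.02801²) = 0.03705.
Using z* = 1.645 for 90%, ME = 1.645 × 0.03705 = 0.06095.
p̂₁ − p̂₂ = 0.2282; interval 0.2282 ± 0.06095 gives (0.167, 0.289).

(0.167, 0.289)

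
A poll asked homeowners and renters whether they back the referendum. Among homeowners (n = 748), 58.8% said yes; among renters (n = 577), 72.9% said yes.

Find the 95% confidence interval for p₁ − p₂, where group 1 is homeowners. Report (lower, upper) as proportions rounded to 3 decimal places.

(-0.192, -0.090)

SE₁ = √(p̂₁(1−p̂₁)/n₁) = √(0.5880·0.4120/748) = 0.01800; SE₂ = √(0.7290·0.2710/577) = 0.01850.
Independent samples: SE of the difference = √(SE₁² + SE₂²) = √(0.000324 + 0.00034225) = 0.02581.
z* for 95% confidence is 1.960, so the margin of error is 1.960 × 0.02581 = 0.05059.
Point estimate p̂₁ − p̂₂ = 0.5880 − 0.7290 = -0.1410.
-0.1410 ± 0.05059 → (-0.192, -0.090).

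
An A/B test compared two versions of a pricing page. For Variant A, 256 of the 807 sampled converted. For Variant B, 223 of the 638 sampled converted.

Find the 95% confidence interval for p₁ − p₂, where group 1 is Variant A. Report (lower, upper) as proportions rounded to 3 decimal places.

p̂₁ = 256/807 = 0.3172 and p̂₂ = 223/638 = 0.3495.
SE₁ = √(p̂₁(1−p̂₁)/n₁) = √(0.3172·0.6828/807) = 0.01638; SE₂ = √(0.3495·0.6505/638) = 0.01888.
Independent samples: SE of the difference = √(SE₁² + SE₂²) = √(0.0002683044 + 0.0003564544) = 0.02500.
z* for 95% confidence is 1.960, so the margin of error is 1.960 × 0.02500 = 0.04900.
Point estimate p̂₁ − p̂₂ = 0.3172 − 0.3495 = -0.0323.
-0.0323 ± 0.04900 → (-0.081, 0.017).

(-0.081, 0.017)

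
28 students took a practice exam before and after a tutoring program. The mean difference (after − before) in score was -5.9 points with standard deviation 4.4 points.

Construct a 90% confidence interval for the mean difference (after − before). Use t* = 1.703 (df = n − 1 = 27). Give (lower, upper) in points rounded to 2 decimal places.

(-7.32, -4.48)

Paired design: SE = s_d/√n = 4.4/√28 = 0.8315.
t* = 1.703; margin of error = 1.703 × 0.8315 = 1.4160.
-5.9 ± 1.4160 → (-7.32, -4.48).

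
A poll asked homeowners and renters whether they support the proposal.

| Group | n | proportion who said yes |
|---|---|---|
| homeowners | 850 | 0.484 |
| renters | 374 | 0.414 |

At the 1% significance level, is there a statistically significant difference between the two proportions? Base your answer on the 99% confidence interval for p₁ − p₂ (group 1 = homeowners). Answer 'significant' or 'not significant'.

not significant

SE₁ = √(p̂₁(1−p̂₁)/n₁) = √(0.4840·0.5160/850) = 0.01714; SE₂ = √(0.4140·0.5860/374) = 0.02547.
Independent samples: SE of the difference = √(SE₁² + SE₂²) = √(0.0002937796 + 0.0006487209) = 0.03070.
z* for 99% confidence is 2.576, so the margin of error is 2.576 × 0.03070 = 0.07908.
Point estimate p̂₁ − p̂₂ = 0.4840 − 0.4140 = 0.0700.
0.0700 ± 0.07908 → (-0.00908, 0.14908).
The interval (-0.00908, 0.14908) contains 0, so the difference is not significant.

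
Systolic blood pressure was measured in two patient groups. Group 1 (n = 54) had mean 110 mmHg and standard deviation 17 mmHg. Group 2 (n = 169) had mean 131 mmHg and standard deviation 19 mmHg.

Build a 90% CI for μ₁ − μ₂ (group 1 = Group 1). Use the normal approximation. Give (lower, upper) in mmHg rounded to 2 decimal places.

(-25.50, -16.50)

Standard errors of each mean: 17/√54 = 2.3134 and 19/√169 = 1.4615.
SE(x̄₁ − x̄₂) = √(2.3134² + 1.4615²) = 2.7364 for independent samples with unequal variances.
With z* = 1.645, the margin is 1.645 × 2.7364 = 4.5014.
x̄₁ − x̄₂ = 110 − 131 = -21.0000; the interval is -21.0000 ± 4.5014 = (-25.50, -16.50).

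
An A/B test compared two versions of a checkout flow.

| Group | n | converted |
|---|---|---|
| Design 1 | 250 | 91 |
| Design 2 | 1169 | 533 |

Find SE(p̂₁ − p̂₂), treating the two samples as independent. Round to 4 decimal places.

p̂₁ = 91/250 = 0.3640 and p̂₂ = 533/1169 = 0.4559.
SE₁ = √(p̂₁(1−p̂₁)/n₁) = √(0.3640·0.6360/250) = 0.03043; SE₂ = √(0.4559·0.5441/1169) = 0.01457.
Independent samples: SE of the difference = √(SE₁² + SE₂²) = √(0.0009259849 + 0.0002122849) = 0.03374.

0.0337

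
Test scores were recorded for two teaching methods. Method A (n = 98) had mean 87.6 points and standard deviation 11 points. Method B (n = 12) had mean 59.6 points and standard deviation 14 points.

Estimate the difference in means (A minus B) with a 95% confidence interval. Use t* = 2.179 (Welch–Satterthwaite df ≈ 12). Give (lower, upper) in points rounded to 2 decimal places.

Standard errors of each mean: 11/√98 = 1.1112 and 14/√12 = 4.0415.
SE(x̄₁ − x̄₂) = √(1.1112² + 4.0415²) = 4.1915 for independent samples with unequal variances.
With t* = 2.179, the margin is 2.179 × 4.1915 = 9.1333.
x̄₁ − x̄₂ = 87.6 − 59.6 = 28.0000; the interval is 28.0000 ± 9.1333 = (18.87, 37.13).

(18.87, 37.13)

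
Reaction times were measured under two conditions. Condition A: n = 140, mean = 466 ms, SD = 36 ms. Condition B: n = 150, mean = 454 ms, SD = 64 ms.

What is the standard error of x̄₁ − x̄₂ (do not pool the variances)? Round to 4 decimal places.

6.0468

Standard errors of each mean: 36/√140 = 3.0426 and 64/√150 = 5.2256.
SE(x̄₁ − x̄₂) = √(3.0426² + 5.2256²) = 6.0468 for independent samples with unequal variances.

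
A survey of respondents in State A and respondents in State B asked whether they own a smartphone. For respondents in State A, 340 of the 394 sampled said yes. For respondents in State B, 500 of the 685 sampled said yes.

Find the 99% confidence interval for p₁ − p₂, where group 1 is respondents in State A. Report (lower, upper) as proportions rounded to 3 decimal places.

First, p̂₁ = 340/394 = 0.8629; p̂₂ = 500/685 = 0.7299.
The two standard errors are √(0.8629×0.1371/394) = 0.01733 and √(0.7299×0.2701/685) = 0.01696.
Because the samples are independent, SE_diff = √(0.01733² + 0.01696²) = 0.02425.
Using z* = 2.576 for 99%, ME = 2.576 × 0.02425 = 0.06247.
p̂₁ − p̂₂ = 0.1330; interval 0.1330 ± 0.06247 gives (0.071, 0.195).

(0.071, 0.195)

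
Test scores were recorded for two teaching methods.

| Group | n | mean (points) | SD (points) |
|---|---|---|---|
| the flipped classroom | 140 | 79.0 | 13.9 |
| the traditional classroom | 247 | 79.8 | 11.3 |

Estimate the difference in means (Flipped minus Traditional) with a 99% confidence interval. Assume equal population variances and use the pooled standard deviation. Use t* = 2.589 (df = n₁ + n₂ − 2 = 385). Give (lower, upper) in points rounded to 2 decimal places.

(-4.17, 2.57)

Pooled variance s_p² = [139·13.9² + 246·11.3²] / (140+247−2) = 151.3453, so s_p = 12.3022.
SE_diff = s_p·√(1/n₁ + 1/n₂) = 12.3022·√(1/140 + 1/247) = 1.3014.
t* = 2.589; margin = 2.589 × 1.3014 = 3.3693.
Difference = 79.0 − 79.8 = -0.8000.
-0.8000 ± 3.3693 → (-4.17, 2.57).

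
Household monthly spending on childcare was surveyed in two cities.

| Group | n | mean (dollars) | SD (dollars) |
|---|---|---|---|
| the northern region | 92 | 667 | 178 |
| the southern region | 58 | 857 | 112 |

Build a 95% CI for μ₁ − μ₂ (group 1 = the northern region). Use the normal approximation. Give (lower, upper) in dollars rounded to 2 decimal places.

(-236.41, -143.59)

SE₁ = s₁/√n₁ = 178/√92 = 18.5578; SE₂ = 112/√58 = 14.7063.
Independent samples, unequal variances: SE_diff = √(SE₁² + SE₂²) = √(344.39194084 + 216.27525969) = 23.6784.
z* = 1.960, so margin of error = 1.960 × 23.6784 = 46.4097.
Difference in means = 667 − 857 = -190.0000.
-190.0000 ± 46.4097 → (-236.41, -143.59).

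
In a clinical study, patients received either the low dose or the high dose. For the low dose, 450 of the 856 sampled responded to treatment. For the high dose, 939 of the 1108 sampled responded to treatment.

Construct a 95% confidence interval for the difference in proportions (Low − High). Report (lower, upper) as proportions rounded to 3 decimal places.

(-0.361, -0.282)

Sample proportions: 450/856 = 0.5257, 939/1108 = 0.8475.
Each SE is √(p̂(1−p̂)/n): √(0.5257·0.4743/856) = 0.01707 and √(0.8475·0.1525/1108) = 0.01080.
SE(p̂₁ − p̂₂) = √(SE₁² + SE₂²) = √(0.0002913849 + 0.00011664) = 0.02020, since the two samples are independent.
At 95% confidence z* = 1.960; margin = 1.960 × 0.02020 = 0.03959.
The difference is 0.5257 − 0.8475 = -0.3218, so the interval is -0.3218 ± 0.03959 = (-0.361, -0.282).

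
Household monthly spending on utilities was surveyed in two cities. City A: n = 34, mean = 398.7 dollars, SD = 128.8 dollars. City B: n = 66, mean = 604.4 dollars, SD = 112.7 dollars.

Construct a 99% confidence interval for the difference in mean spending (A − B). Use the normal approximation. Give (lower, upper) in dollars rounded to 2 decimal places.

(-272.89, -138.51)

Per-group SEs: s₁/√n₁ = 128.8/√34 = 22.0890, s₂/√n₂ = 112.7/√66 = 13.8724.
Unpooled SE of the difference: √(487.923921 + 192.44348176) = 26.0839.
Margin of error = z* · SE = 2.576 × 26.0839 = 67.1921.
x̄₁ − x̄₂ = 398.7 − 604.4 = -205.7000.
CI: -205.7000 ± 67.1921 = (-272.89, -138.51).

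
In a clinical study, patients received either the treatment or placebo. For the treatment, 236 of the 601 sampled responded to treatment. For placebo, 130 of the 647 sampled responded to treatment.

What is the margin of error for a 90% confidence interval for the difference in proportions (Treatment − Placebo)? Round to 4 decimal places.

0.0418

First, p̂₁ = 236/601 = 0.3927; p̂₂ = 130/647 = 0.2009.
The two standard errors are √(0.3927×0.6073/601) = 0.01992 and √(0.2009×0.7991/647) = 0.01575.
Because the samples are independent, SE_diff = √(0.01992² + 0.01575²) = 0.02539.
Using z* = 1.645 for 90%, ME = 1.645 × 0.02539 = 0.04177.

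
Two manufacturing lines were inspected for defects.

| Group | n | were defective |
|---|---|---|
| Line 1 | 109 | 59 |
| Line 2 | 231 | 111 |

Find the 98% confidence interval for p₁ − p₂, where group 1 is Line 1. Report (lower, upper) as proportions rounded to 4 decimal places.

p̂₁ = 59/109 = 0.5413 and p̂₂ = 111/231 = 0.4805.
SE₁ = √(p̂₁(1−p̂₁)/n₁) = √(0.5413·0.4587/109) = 0.04773; SE₂ = √(0.4805·0.5195/231) = 0.03287.
Independent samples: SE of the difference = √(SE₁² + SE₂²) = √(0.0022781529 + 0.0010804369) = 0.05795.
z* for 98% confidence is 2.326, so the margin of error is 2.326 × 0.05795 = 0.13479.
Point estimate p̂₁ − p̂₂ = 0.5413 − 0.4805 = 0.0608.
0.0608 ± 0.13479 → (-0.0740, 0.1956).

(-0.0740, 0.1956)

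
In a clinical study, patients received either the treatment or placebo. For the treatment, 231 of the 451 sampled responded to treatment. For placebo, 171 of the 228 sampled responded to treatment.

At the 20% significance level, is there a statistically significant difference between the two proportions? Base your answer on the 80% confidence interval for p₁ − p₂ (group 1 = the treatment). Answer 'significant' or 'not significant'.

p̂₁ = 231/451 = 0.5122 and p̂₂ = 171/228 = 0.7500.
SE₁ = √(p̂₁(1−p̂₁)/n₁) = √(0.5122·0.4878/451) = 0.02354; SE₂ = √(0.7500·0.2500/228) = 0.02868.
Independent samples: SE of the difference = √(SE₁² + SE₂²) = √(0.0005541316 + 0.0008225424) = 0.03710.
z* for 80% confidence is 1.282, so the margin of error is 1.282 × 0.03710 = 0.04756.
Point estimate p̂₁ − p̂₂ = 0.5122 − 0.7500 = -0.2378.
-0.2378 ± 0.04756 → (-0.28536, -0.19024).
The interval (-0.28536, -0.19024) does not contain 0, so the difference is significant.

significant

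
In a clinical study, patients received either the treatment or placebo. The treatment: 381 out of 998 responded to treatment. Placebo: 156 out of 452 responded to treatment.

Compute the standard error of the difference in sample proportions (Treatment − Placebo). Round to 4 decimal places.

0.0271

p̂₁ = 381/998 = 0.3818 and p̂₂ = 156/452 = 0.3451.
SE₁ = √(p̂₁(1−p̂₁)/n₁) = √(0.3818·0.6182/998) = 0.01538; SE₂ = √(0.3451·0.6549/452) = 0.02236.
Independent samples: SE of the difference = √(SE₁² + SE₂²) = √(0.0002365444 + 0.0004999696) = 0.02714.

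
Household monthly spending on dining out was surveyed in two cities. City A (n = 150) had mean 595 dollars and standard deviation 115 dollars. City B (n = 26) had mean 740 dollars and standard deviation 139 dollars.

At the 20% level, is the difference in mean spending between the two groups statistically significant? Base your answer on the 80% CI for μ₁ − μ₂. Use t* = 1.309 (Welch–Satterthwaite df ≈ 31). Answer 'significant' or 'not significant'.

Per-group SEs: s₁/√n₁ = 115/√150 = 9.3897, s₂/√n₂ = 139/√26 = 27.2601.
Unpooled SE of the difference: √(88.16646609 + 743.11305201) = 28.8319.
Margin of error = t* · SE = 1.309 × 28.8319 = 37.7410.
x̄₁ − x̄₂ = 595 − 740 = -145.0000.
CI: -145.0000 ± 37.7410 = (-182.7410, -107.2590).
The interval (-182.7410, -107.2590) does not contain 0, so the difference is significant.

significant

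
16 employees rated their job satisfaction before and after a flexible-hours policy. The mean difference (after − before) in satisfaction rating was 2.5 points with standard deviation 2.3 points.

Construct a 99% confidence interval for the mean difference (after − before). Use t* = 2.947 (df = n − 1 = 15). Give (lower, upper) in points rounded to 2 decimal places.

This is a matched-pairs design, so SE = s_d/√n = 2.3/√16 = 0.5750.
Margin = 2.947 × 0.5750 = 1.6945; the interval is 2.5 ± 1.6945 = (0.81, 4.19).

(0.81, 4.19)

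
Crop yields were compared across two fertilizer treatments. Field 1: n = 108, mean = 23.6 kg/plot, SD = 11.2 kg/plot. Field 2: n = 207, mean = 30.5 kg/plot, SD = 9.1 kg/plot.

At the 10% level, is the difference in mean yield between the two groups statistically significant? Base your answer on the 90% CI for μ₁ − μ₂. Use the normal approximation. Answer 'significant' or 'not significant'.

significant

Per-group SEs: s₁/√n₁ = 11.2/√108 = 1.0777, s₂/√n₂ = 9.1/√207 = 0.6325.
Unpooled SE of the difference: √(1.16143729 + 0.40005625) = 1.2496.
Margin of error = z* · SE = 1.645 × 1.2496 = 2.0556.
x̄₁ − x̄₂ = 23.6 − 30.5 = -6.9000.
CI: -6.9000 ± 2.0556 = (-8.9556, -4.8444).
The interval (-8.9556, -4.8444) does not contain 0, so the difference is significant.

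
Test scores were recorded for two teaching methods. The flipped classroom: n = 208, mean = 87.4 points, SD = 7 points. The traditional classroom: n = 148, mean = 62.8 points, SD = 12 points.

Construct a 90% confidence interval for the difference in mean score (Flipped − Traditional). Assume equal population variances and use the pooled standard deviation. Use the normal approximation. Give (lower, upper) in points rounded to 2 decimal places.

(22.94, 26.26)

s_p = √[((n₁−1)s₁² + (n₂−1)s₂²)/(n₁+n₂−2)] = √[(207·7² + 147·12²)/354] = 9.4047.
SE = 9.4047·√(1/208 + 1/148) = 1.0114.
With z* = 1.645, margin = 1.645 × 1.0114 = 1.6638.
x̄₁ − x̄₂ = 87.4 − 62.8 = 24.6000; interval 24.6000 ± 1.6638 = (22.94, 26.26).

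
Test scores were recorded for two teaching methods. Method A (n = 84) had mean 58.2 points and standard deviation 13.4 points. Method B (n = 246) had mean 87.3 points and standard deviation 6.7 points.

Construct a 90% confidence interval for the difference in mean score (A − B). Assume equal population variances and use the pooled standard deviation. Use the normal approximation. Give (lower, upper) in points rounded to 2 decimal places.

(-30.95, -27.25)

s_p = √[((n₁−1)s₁² + (n₂−1)s₂²)/(n₁+n₂−2)] = √[(83·13.4² + 245·6.7²)/328] = 8.8864.
SE = 8.8864·√(1/84 + 1/246) = 1.1230.
With z* = 1.645, margin = 1.645 × 1.1230 = 1.8473.
x̄₁ − x̄₂ = 58.2 − 87.3 = -29.1000; interval -29.1000 ± 1.8473 = (-30.95, -27.25).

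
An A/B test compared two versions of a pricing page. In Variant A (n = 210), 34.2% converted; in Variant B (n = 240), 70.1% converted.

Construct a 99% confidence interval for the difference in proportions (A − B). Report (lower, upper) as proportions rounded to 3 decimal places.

(-0.473, -0.245)

Each SE is √(p̂(1−p̂)/n): √(0.3420·0.6580/210) = 0.03274 and √(0.7010·0.2990/240) = 0.02955.
SE(p̂₁ − p̂₂) = √(SE₁² + SE₂²) = √(0.0010719076 + 0.0008732025) = 0.04410, since the two samples are independent.
At 99% confidence z* = 2.576; margin = 2.576 × 0.04410 = 0.11360.
The difference is 0.3420 − 0.7010 = -0.3590, so the interval is -0.3590 ± 0.11360 = (-0.473, -0.245).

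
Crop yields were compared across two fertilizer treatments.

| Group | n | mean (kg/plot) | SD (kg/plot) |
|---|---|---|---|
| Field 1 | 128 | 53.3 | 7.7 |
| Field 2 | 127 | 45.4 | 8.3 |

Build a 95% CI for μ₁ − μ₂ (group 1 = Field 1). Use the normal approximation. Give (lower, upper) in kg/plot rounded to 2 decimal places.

SE₁ = s₁/√n₁ = 7.7/√128 = 0.6806; SE₂ = 8.3/√127 = 0.7365.
Independent samples, unequal variances: SE_diff = √(SE₁² + SE₂²) = √(0.46321636 + 0.54243225) = 1.0028.
z* = 1.960, so margin of error = 1.960 × 1.0028 = 1.9655.
Difference in means = 53.3 − 45.4 = 7.9000.
7.9000 ± 1.9655 → (5.93, 9.87).

(5.93, 9.87)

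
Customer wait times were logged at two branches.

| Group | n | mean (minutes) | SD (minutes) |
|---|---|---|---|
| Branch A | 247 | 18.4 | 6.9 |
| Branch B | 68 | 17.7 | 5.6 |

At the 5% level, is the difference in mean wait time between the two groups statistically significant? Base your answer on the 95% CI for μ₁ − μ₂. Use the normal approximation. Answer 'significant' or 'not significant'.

not significant

Standard errors of each mean: 6.9/√247 = 0.4390 and 5.6/√68 = 0.6791.
SE(x̄₁ − x̄₂) = √(0.4390² + 0.6791²) = 0.8086 for independent samples with unequal variances.
With z* = 1.960, the margin is 1.960 × 0.8086 = 1.5849.
x̄₁ − x̄₂ = 18.4 − 17.7 = 0.7000; the interval is 0.7000 ± 1.5849 = (-0.8849, 2.2849).
The interval (-0.8849, 2.2849) contains 0, so the difference is not significant.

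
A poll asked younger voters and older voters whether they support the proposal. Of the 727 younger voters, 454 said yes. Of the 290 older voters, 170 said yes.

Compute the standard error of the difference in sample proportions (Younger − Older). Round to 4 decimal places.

p̂₁ = 454/727 = 0.6245 and p̂₂ = 170/290 = 0.5862.
SE₁ = √(p̂₁(1−p̂₁)/n₁) = √(0.6245·0.3755/727) = 0.01796; SE₂ = √(0.5862·0.4138/290) = 0.02892.
Independent samples: SE of the difference = √(SE₁² + SE₂²) = √(0.0003225616 + 0.0008363664) = 0.03404.

0.0340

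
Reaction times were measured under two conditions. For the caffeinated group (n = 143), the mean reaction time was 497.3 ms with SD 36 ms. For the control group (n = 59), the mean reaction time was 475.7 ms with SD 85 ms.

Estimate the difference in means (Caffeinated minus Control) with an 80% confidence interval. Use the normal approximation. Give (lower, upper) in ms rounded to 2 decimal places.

Per-group SEs: s₁/√n₁ = 36/√143 = 3.0105, s₂/√n₂ = 85/√59 = 11.0661.
Unpooled SE of the difference: √(9.06311025 + 122.45856921) = 11.4683.
Margin of error = z* · SE = 1.282 × 11.4683 = 14.7024.
x̄₁ − x̄₂ = 497.3 − 475.7 = 21.6000.
CI: 21.6000 ± 14.7024 = (6.90, 36.30).

(6.90, 36.30)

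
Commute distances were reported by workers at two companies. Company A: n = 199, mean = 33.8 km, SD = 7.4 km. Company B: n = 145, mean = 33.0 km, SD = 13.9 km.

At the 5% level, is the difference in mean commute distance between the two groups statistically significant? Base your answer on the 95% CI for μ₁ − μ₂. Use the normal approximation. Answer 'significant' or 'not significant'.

Per-group SEs: s₁/√n₁ = 7.4/√199 = 0.5246, s₂/√n₂ = 13.9/√145 = 1.1543.
Unpooled SE of the difference: √(0.27520516 + 1.33240849) = 1.2679.
Margin of error = z* · SE = 1.960 × 1.2679 = 2.4851.
x̄₁ − x̄₂ = 33.8 − 33.0 = 0.8000.
CI: 0.8000 ± 2.4851 = (-1.6851, 3.2851).
The interval (-1.6851, 3.2851) contains 0, so the difference is not significant.

not significant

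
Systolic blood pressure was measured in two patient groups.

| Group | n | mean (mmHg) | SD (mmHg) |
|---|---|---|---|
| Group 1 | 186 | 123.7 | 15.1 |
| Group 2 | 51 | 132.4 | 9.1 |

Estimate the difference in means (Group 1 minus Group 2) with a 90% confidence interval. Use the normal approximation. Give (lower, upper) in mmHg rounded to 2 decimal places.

(-11.48, -5.92)

Per-group SEs: s₁/√n₁ = 15.1/√186 = 1.1072, s₂/√n₂ = 9.1/√51 = 1.2743.
Unpooled SE of the difference: √(1.22589184 + 1.62384049) = 1.6881.
Margin of error = z* · SE = 1.645 × 1.6881 = 2.7769.
x̄₁ − x̄₂ = 123.7 − 132.4 = -8.7000.
CI: -8.7000 ± 2.7769 = (-11.48, -5.92).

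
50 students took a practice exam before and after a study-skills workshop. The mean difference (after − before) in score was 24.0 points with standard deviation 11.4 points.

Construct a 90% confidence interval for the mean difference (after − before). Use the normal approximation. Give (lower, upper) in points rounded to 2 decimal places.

(21.35, 26.65)

This is a matched-pairs design, so SE = s_d/√n = 11.4/√50 = 1.6122.
Margin = 1.645 × 1.6122 = 2.6521; the interval is 24.0 ± 2.6521 = (21.35, 26.65).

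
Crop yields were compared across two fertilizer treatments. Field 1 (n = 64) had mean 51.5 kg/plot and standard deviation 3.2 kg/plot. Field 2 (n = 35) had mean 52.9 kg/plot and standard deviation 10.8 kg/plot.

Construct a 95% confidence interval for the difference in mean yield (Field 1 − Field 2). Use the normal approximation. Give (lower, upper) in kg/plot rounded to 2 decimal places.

SE₁ = s₁/√n₁ = 3.2/√64 = 0.4000; SE₂ = 10.8/√35 = 1.8255.
Independent samples, unequal variances: SE_diff = √(SE₁² + SE₂²) = √(0.16 + 3.33245025) = 1.8688.
z* = 1.960, so margin of error = 1.960 × 1.8688 = 3.6628.
Difference in means = 51.5 − 52.9 = -1.4000.
-1.4000 ± 3.6628 → (-5.06, 2.26).

(-5.06, 2.26)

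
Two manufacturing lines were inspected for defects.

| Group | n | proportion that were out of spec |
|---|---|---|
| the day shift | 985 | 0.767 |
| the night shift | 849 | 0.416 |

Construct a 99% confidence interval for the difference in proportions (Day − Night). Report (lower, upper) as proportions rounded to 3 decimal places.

The two standard errors are √(0.7670×0.2330/985) = 0.01347 and √(0.4160×0.5840/849) = 0.01692.
Because the samples are independent, SE_diff = √(0.01347² + 0.01692²) = 0.02163.
Using z* = 2.576 for 99%, ME = 2.576 × 0.02163 = 0.05572.
p̂₁ − p̂₂ = 0.3510; interval 0.3510 ± 0.05572 gives (0.295, 0.407).

(0.295, 0.407)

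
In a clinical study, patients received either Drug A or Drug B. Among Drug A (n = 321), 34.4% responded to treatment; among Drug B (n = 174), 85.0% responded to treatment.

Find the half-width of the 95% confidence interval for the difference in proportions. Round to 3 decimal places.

0.074

The two standard errors are √(0.3440×0.6560/321) = 0.02651 and √(0.8500×0.1500/174) = 0.02707.
Because the samples are independent, SE_diff = √(0.02651² + 0.02707²) = 0.03789.
Using z* = 1.960 for 95%, ME = 1.960 × 0.03789 = 0.07426.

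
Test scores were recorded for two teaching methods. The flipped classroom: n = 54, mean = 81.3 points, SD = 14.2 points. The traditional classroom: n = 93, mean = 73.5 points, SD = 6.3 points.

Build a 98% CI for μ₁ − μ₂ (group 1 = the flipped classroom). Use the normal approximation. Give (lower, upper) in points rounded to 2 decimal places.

SE₁ = s₁/√n₁ = 14.2/√54 = 1.9324; SE₂ = 6.3/√93 = 0.6533.
Independent samples, unequal variances: SE_diff = √(SE₁² + SE₂²) = √(3.73416976 + 0.42680089) = 2.0398.
z* = 2.326, so margin of error = 2.326 × 2.0398 = 4.7446.
Difference in means = 81.3 − 73.5 = 7.8000.
7.8000 ± 4.7446 → (3.06, 12.54).

(3.06, 12.54)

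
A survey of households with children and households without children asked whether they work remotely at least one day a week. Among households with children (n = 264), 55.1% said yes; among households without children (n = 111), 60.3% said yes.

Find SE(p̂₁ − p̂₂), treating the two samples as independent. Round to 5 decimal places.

0.05562

The two standard errors are √(0.5510×0.4490/264) = 0.03061 and √(0.6030×0.3970/111) = 0.04644.
Because the samples are independent, SE_diff = √(0.03061² + 0.04644²) = 0.05562.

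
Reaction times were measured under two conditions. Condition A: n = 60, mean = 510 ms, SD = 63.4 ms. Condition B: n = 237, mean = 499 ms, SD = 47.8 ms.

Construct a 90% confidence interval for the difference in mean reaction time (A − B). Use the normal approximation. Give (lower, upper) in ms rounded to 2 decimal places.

SE₁ = s₁/√n₁ = 63.4/√60 = 8.1849; SE₂ = 47.8/√237 = 3.1049.
Independent samples, unequal variances: SE_diff = √(SE₁² + SE₂²) = √(66.99258801 + 9.64040401) = 8.7540.
z* = 1.645, so margin of error = 1.645 × 8.7540 = 14.4003.
Difference in means = 510 − 499 = 11.0000.
11.0000 ± 14.4003 → (-3.40, 25.40).

(-3.40, 25.40)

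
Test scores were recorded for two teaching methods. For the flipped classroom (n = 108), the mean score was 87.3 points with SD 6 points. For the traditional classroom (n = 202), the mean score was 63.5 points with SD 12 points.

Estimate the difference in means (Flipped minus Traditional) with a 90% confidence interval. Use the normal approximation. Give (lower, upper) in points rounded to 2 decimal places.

Per-group SEs: s₁/√n₁ = 6/√108 = 0.5774, s₂/√n₂ = 12/√202 = 0.8443.
Unpooled SE of the difference: √(0.33339076 + 0.71284249) = 1.0229.
Margin of error = z* · SE = 1.645 × 1.0229 = 1.6827.
x̄₁ − x̄₂ = 87.3 − 63.5 = 23.8000.
CI: 23.8000 ± 1.6827 = (22.12, 25.48).

(22.12, 25.48)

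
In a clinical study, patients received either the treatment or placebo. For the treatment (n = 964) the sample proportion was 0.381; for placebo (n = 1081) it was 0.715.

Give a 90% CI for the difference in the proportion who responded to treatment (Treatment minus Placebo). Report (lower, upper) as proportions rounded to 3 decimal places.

(-0.368, -0.300)

SE₁ = √(p̂₁(1−p̂₁)/n₁) = √(0.3810·0.6190/964) = 0.01564; SE₂ = √(0.7150·0.2850/1081) = 0.01373.
Independent samples: SE of the difference = √(SE₁² + SE₂²) = √(0.0002446096 + 0.0001885129) = 0.02081.
z* for 90% confidence is 1.645, so the margin of error is 1.645 × 0.02081 = 0.03423.
Point estimate p̂₁ − p̂₂ = 0.3810 − 0.7150 = -0.3340.
-0.3340 ± 0.03423 → (-0.368, -0.300).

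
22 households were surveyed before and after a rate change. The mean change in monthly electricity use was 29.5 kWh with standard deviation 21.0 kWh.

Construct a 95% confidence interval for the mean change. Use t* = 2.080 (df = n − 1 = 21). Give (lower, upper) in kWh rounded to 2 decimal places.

(20.19, 38.81)

Paired design: SE = s_d/√n = 21.0/√22 = 4.4772.
t* = 2.080; margin of error = 2.080 × 4.4772 = 9.3126.
29.5 ± 9.3126 → (20.19, 38.81).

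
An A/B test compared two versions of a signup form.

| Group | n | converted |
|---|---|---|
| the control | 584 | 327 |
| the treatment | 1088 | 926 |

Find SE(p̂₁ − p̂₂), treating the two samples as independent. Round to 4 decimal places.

0.0232

First, p̂₁ = 327/584 = 0.5599; p̂₂ = 926/1088 = 0.8511.
The two standard errors are √(0.5599×0.4401/584) = 0.02054 and √(0.8511×0.1489/1088) = 0.01079.
Because the samples are independent, SE_diff = √(0.02054² + 0.01079²) = 0.02320.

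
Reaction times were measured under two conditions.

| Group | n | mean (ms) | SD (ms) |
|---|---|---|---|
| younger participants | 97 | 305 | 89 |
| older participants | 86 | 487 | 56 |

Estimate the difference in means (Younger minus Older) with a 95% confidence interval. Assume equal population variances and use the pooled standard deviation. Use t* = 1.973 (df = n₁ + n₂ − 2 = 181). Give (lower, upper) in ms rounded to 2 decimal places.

s_p = √[((n₁−1)s₁² + (n₂−1)s₂²)/(n₁+n₂−2)] = √[(96·89² + 85·56²)/181] = 75.3253.
SE = 75.3253·√(1/97 + 1/86) = 11.1566.
With t* = 1.973, margin = 1.973 × 11.1566 = 22.0120.
x̄₁ − x̄₂ = 305 − 487 = -182.0000; interval -182.0000 ± 22.0120 = (-204.01, -159.99).

(-204.01, -159.99)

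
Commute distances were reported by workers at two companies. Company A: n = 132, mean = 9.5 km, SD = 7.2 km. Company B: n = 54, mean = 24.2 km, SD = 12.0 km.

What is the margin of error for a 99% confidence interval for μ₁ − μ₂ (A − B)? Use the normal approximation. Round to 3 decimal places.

4.506

Per-group SEs: s₁/√n₁ = 7.2/√132 = 0.6267, s₂/√n₂ = 12.0/√54 = 1.6330.
Unpooled SE of the difference: √(0.39275289 + 2.666689) = 1.7491.
Margin of error = z* · SE = 2.576 × 1.7491 = 4.5057.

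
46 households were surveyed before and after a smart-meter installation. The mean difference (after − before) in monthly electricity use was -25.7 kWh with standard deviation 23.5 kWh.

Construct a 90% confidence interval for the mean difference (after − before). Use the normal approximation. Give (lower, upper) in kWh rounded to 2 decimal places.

(-31.40, -20.00)

This is a matched-pairs design, so SE = s_d/√n = 23.5/√46 = 3.4649.
Margin = 1.645 × 3.4649 = 5.6998; the interval is -25.7 ± 5.6998 = (-31.40, -20.00).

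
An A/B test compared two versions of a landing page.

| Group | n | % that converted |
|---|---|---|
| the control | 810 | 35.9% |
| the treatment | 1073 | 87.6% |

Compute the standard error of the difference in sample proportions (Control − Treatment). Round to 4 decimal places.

0.0196

SE₁ = √(p̂₁(1−p̂₁)/n₁) = √(0.3590·0.6410/810) = 0.01686; SE₂ = √(0.8760·0.1240/1073) = 0.01006.
Independent samples: SE of the difference = √(SE₁² + SE₂²) = √(0.0002842596 + 0.0001012036) = 0.01963.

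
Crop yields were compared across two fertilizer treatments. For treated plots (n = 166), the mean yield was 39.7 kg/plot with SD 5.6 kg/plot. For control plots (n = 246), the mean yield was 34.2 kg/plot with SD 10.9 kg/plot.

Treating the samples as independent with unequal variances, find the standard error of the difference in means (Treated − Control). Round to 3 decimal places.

Per-group SEs: s₁/√n₁ = 5.6/√166 = 0.4346, s₂/√n₂ = 10.9/√246 = 0.6950.
Unpooled SE of the difference: √(0.18887716 + 0.483025) = 0.8197.

0.820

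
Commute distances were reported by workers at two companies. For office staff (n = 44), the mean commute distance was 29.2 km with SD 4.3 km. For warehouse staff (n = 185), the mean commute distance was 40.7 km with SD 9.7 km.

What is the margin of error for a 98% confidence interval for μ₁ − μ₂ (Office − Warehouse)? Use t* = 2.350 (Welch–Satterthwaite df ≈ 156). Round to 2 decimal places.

Per-group SEs: s₁/√n₁ = 4.3/√44 = 0.6482, s₂/√n₂ = 9.7/√185 = 0.7132.
Unpooled SE of the difference: √(0.42016324 + 0.50865424) = 0.9638.
Margin of error = t* · SE = 2.350 × 0.9638 = 2.2649.

2.26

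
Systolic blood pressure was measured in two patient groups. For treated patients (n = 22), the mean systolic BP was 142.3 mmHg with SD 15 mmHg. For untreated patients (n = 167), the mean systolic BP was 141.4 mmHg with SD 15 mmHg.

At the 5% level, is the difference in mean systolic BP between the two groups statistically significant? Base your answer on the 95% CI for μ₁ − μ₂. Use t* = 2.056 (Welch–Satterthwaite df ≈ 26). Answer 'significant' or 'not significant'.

not significant

Standard errors of each mean: 15/√22 = 3.1980 and 15/√167 = 1.1607.
SE(x̄₁ − x̄₂) = √(3.1980² + 1.1607²) = 3.4021 for independent samples with unequal variances.
With t* = 2.056, the margin is 2.056 × 3.4021 = 6.9947.
x̄₁ − x̄₂ = 142.3 − 141.4 = 0.9000; the interval is 0.9000 ± 6.9947 = (-6.0947, 7.8947).
The interval (-6.0947, 7.8947) contains 0, so the difference is not significant.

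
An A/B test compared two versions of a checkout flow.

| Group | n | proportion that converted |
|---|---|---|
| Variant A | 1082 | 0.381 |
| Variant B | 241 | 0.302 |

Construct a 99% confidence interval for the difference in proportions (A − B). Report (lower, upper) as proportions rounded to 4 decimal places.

Each SE is √(p̂(1−p̂)/n): √(0.3810·0.6190/1082) = 0.01476 and √(0.3020·0.6980/241) = 0.02957.
SE(p̂₁ − p̂₂) = √(SE₁² + SE₂²) = √(0.0002178576 + 0.0008743849) = 0.03305, since the two samples are independent.
At 99% confidence z* = 2.576; margin = 2.576 × 0.03305 = 0.08514.
The difference is 0.3810 − 0.3020 = 0.0790, so the interval is 0.0790 ± 0.08514 = (-0.0061, 0.1641).

(-0.0061, 0.1641)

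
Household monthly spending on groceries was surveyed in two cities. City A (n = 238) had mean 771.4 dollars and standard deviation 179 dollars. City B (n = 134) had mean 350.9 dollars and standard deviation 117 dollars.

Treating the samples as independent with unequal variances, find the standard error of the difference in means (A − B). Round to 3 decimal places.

15.388

SE₁ = s₁/√n₁ = 179/√238 = 11.6028; SE₂ = 117/√134 = 10.1073.
Independent samples, unequal variances: SE_diff = √(SE₁² + SE₂²) = √(134.62496784 + 102.15751329) = 15.3877.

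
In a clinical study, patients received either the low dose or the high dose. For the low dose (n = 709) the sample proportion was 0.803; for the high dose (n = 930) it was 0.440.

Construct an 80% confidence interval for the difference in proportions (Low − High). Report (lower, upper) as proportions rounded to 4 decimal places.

(0.3347, 0.3913)

SE₁ = √(p̂₁(1−p̂₁)/n₁) = √(0.8030·0.1970/709) = 0.01494; SE₂ = √(0.4400·0.5600/930) = 0.01628.
Independent samples: SE of the difference = √(SE₁² + SE₂²) = √(0.0002232036 + 0.0002650384) = 0.02210.
z* for 80% confidence is 1.282, so the margin of error is 1.282 × 0.02210 = 0.02833.
Point estimate p̂₁ − p̂₂ = 0.8030 − 0.4400 = 0.3630.
0.3630 ± 0.02833 → (0.3347, 0.3913).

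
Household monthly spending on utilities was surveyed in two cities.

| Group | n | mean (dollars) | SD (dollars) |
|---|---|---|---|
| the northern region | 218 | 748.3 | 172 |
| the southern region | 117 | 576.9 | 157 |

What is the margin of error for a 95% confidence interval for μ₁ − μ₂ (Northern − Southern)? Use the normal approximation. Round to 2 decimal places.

SE₁ = s₁/√n₁ = 172/√218 = 11.6493; SE₂ = 157/√117 = 14.5147.
Independent samples, unequal variances: SE_diff = √(SE₁² + SE₂²) = √(135.70619049 + 210.67651609) = 18.6114.
z* = 1.960, so margin of error = 1.960 × 18.6114 = 36.4783.

36.48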